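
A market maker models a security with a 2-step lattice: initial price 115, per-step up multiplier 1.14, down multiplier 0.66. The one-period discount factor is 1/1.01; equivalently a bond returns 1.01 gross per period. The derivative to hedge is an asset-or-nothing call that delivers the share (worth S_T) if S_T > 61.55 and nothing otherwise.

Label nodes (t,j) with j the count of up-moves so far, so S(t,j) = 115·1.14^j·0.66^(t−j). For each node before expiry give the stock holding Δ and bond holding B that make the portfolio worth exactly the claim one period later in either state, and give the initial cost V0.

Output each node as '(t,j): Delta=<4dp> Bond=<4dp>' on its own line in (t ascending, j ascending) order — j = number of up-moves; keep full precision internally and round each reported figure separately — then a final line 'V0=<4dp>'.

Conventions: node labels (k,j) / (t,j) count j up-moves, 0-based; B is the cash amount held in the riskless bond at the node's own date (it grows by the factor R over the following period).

(0,0): Delta=1.2433 Bond=-31.5870
(1,0): Delta=2.3750 Bond=-117.7953
(1,1): Delta=1.0000 Bond=0.0000
V0=111.3980

The replicating-portfolio and risk-neutral prices coincide; use p* = (1.01−0.66)/(1.14−0.66) = 0.7292 for the latter.
Expiry values: V(2,0)=0.0000, V(2,1)=86.5260, V(2,2)=149.4540
(1,0): S=75.9000. Δ = (V_up−V_dn)/(S_up−S_dn) = (86.5260−0.0000)/(86.5260−50.0940) = 2.3750. V = [p*·86.5260 + (1−p*)·0.0000]/1.01 = 62.4672. B = V − Δ·S = -117.7953.
(1,1): S=131.1000. Δ = (V_up−V_dn)/(S_up−S_dn) = (149.4540−86.5260)/(149.4540−86.5260) = 1.0000. V = [p*·149.4540 + (1−p*)·86.5260]/1.01 = 131.1000. B = V − Δ·S = 0.0000.
(0,0): S=115.0000. Δ = (V_up−V_dn)/(S_up−S_dn) = (131.1000−62.4672)/(131.1000−75.9000) = 1.2433. V = [p*·131.1000 + (1−p*)·62.4672]/1.01 = 111.3980. B = V − Δ·S = -31.5870.
As a check, the time-0 holding Δ(0,0)·S0 + B(0,0) comes to 111.3980 — exactly V0.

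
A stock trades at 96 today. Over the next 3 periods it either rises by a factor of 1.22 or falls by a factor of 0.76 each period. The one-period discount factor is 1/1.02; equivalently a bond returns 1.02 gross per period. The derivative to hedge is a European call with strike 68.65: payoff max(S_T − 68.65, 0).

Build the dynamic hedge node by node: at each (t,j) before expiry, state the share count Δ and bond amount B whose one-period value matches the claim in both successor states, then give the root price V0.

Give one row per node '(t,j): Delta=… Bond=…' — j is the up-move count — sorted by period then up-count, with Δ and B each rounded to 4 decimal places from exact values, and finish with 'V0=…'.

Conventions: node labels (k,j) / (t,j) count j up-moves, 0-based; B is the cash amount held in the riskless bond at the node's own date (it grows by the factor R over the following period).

Since d<R<u, set p* = (R−d)/(u−d) = 0.5652; price each node as the discounted p*-expectation of its children.
Terminal payoffs: V(3,0)=0.0000, V(3,1)=0.0000, V(3,2)=39.9437, V(3,3)=105.6714
Node (2,0) S=55.4496: V=(p*·0.0000+(1−p*)·0.0000)/1.02=0.0000; Δ=(0.0000−0.0000)/(67.6485−42.1417)=0.0000; B=V−Δ·S=0.0000
Node (2,1) S=89.0112: V=(p*·39.9437+(1−p*)·0.0000)/1.02=22.1342; Δ=(39.9437−0.0000)/(108.5937−67.6485)=0.9755; B=V−Δ·S=-64.6999
Node (2,2) S=142.8864: V=(p*·105.6714+(1−p*)·39.9437)/1.02=75.5825; Δ=(105.6714−39.9437)/(174.3214−108.5937)=1.0000; B=V−Δ·S=-67.3039
Node (1,0) S=72.9600: V=(p*·22.1342+(1−p*)·0.0000)/1.02=12.2653; Δ=(22.1342−0.0000)/(89.0112−55.4496)=0.6595; B=V−Δ·S=-35.8524
Node (1,1) S=117.1200: V=(p*·75.5825+(1−p*)·22.1342)/1.02=51.3177; Δ=(75.5825−22.1342)/(142.8864−89.0112)=0.9921; B=V−Δ·S=-64.8742
Node (0,0) S=96.0000: V=(p*·51.3177+(1−p*)·12.2653)/1.02=33.6651; Δ=(51.3177−12.2653)/(117.1200−72.9600)=0.8843; B=V−Δ·S=-51.2314
As a check, the time-0 holding Δ(0,0)·S0 + B(0,0) comes to 33.6651 — exactly V0.

(0,0): Delta=0.8843 Bond=-51.2314
(1,0): Delta=0.6595 Bond=-35.8524
(1,1): Delta=0.9921 Bond=-64.8742
(2,0): Delta=0.0000 Bond=0.0000
(2,1): Delta=0.9755 Bond=-64.6999
(2,2): Delta=1.0000 Bond=-67.3039
V0=33.6651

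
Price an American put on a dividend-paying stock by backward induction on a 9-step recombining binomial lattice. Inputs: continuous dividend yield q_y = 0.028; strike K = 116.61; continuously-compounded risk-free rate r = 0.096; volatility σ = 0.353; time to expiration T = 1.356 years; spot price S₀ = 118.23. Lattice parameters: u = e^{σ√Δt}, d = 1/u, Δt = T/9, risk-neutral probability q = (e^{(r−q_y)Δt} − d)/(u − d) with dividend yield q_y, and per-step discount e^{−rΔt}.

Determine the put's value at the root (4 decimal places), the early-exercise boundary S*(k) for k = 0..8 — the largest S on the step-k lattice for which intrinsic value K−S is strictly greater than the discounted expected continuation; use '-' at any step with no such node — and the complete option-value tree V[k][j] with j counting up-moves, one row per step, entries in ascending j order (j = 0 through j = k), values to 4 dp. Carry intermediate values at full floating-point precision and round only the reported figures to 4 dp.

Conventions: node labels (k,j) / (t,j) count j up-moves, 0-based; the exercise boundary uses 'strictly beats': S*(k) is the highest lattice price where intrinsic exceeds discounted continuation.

Δt=0.15067, u=1.14685, d=0.87195, q=0.50326, disc=e^(-rΔt)=0.98564
k=9 terminal: V=max(K-S,0) → 82.1619 71.3016 57.0173 38.2297 13.5190 0.0000 0.0000 0.0000 0.0000 0.0000
k=8: j=0 S=39.5068 intr=77.1032 cont=75.5950 V=77.1032[EX]; j=1 S=51.9620 intr=64.6480 cont=63.1922 V=64.6480[EX]; j=2 S=68.3439 intr=48.2661 cont=46.8793 V=48.2661[EX]; j=3 S=89.8905 intr=26.7195 cont=25.4234 V=26.7195[EX]; j=4 S=118.2300 intr=0.0000 cont=6.6190 V=6.6190[hold]; j=5 S=155.5040 intr=0.0000 cont=0.0000 V=0.0000[hold]; j=6 S=204.5293 intr=0.0000 cont=0.0000 V=0.0000[hold]; j=7 S=269.0106 intr=0.0000 cont=0.0000 V=0.0000[hold]; j=8 S=353.8207 intr=0.0000 cont=0.0000 V=0.0000[hold]  S*(8)=89.8905
k=7: j=0 S=45.3084 intr=71.3016 cont=69.8178 V=71.3016[EX]; j=1 S=59.5927 intr=57.0173 cont=55.5937 V=57.0173[EX]; j=2 S=78.3803 intr=38.2297 cont=36.8852 V=38.2297[EX]; j=3 S=103.0910 intr=13.5190 cont=16.3653 V=16.3653[hold]; j=4 S=135.5922 intr=0.0000 cont=3.2407 V=3.2407[hold]; j=5 S=178.3399 intr=0.0000 cont=0.0000 V=0.0000[hold]; j=6 S=234.5646 intr=0.0000 cont=0.0000 V=0.0000[hold]; j=7 S=308.5150 intr=0.0000 cont=0.0000 V=0.0000[hold]  S*(7)=78.3803
k=6: j=0 S=51.9620 intr=64.6480 cont=63.1922 V=64.6480[EX]; j=1 S=68.3439 intr=48.2661 cont=46.8793 V=48.2661[EX]; j=2 S=89.8905 intr=26.7195 cont=26.8353 V=26.8353[hold]; j=3 S=118.2300 intr=0.0000 cont=9.6201 V=9.6201[hold]; j=4 S=155.5040 intr=0.0000 cont=1.5867 V=1.5867[hold]; j=5 S=204.5293 intr=0.0000 cont=0.0000 V=0.0000[hold]; j=6 S=269.0106 intr=0.0000 cont=0.0000 V=0.0000[hold]  S*(6)=68.3439
k=5: j=0 S=59.5927 intr=57.0173 cont=55.5937 V=57.0173[EX]; j=1 S=78.3803 intr=38.2297 cont=36.9426 V=38.2297[EX]; j=2 S=103.0910 intr=13.5190 cont=17.9106 V=17.9106[hold]; j=3 S=135.5922 intr=0.0000 cont=5.4971 V=5.4971[hold]; j=4 S=178.3399 intr=0.0000 cont=0.7768 V=0.7768[hold]; j=5 S=234.5646 intr=0.0000 cont=0.0000 V=0.0000[hold]  S*(5)=78.3803
k=4: j=0 S=68.3439 intr=48.2661 cont=46.8793 V=48.2661[EX]; j=1 S=89.8905 intr=26.7195 cont=27.6018 V=27.6018[hold]; j=2 S=118.2300 intr=0.0000 cont=11.4959 V=11.4959[hold]; j=3 S=155.5040 intr=0.0000 cont=3.0768 V=3.0768[hold]; j=4 S=204.5293 intr=0.0000 cont=0.3803 V=0.3803[hold]  S*(4)=68.3439
k=3: j=0 S=78.3803 intr=38.2297 cont=37.3228 V=38.2297[EX]; j=1 S=103.0910 intr=13.5190 cont=19.2164 V=19.2164[hold]; j=2 S=135.5922 intr=0.0000 cont=7.1546 V=7.1546[hold]; j=3 S=178.3399 intr=0.0000 cont=1.6951 V=1.6951[hold]  S*(3)=78.3803
k=2: j=0 S=89.8905 intr=26.7195 cont=28.2495 V=28.2495[hold]; j=1 S=118.2300 intr=0.0000 cont=12.9574 V=12.9574[hold]; j=2 S=155.5040 intr=0.0000 cont=4.3438 V=4.3438[hold]  S*(2)=-
k=1: j=0 S=103.0910 intr=13.5190 cont=20.2585 V=20.2585[hold]; j=1 S=135.5922 intr=0.0000 cont=8.4987 V=8.4987[hold]  S*(1)=-
k=0: j=0 S=118.2300 intr=0.0000 cont=14.1343 V=14.1343[hold]  S*(0)=-

price = 14.1343
boundary = - - - 78.3803 68.3439 78.3803 68.3439 78.3803 89.8905
tree:
14.1343
20.2585 8.4987
28.2495 12.9574 4.3438
38.2297 19.2164 7.1546 1.6951
48.2661 27.6018 11.4959 3.0768 0.3803
57.0173 38.2297 17.9106 5.4971 0.7768 0.0000
64.6480 48.2661 26.8353 9.6201 1.5867 0.0000 0.0000
71.3016 57.0173 38.2297 16.3653 3.2407 0.0000 0.0000 0.0000
77.1032 64.6480 48.2661 26.7195 6.6190 0.0000 0.0000 0.0000 0.0000
82.1619 71.3016 57.0173 38.2297 13.5190 0.0000 0.0000 0.0000 0.0000 0.0000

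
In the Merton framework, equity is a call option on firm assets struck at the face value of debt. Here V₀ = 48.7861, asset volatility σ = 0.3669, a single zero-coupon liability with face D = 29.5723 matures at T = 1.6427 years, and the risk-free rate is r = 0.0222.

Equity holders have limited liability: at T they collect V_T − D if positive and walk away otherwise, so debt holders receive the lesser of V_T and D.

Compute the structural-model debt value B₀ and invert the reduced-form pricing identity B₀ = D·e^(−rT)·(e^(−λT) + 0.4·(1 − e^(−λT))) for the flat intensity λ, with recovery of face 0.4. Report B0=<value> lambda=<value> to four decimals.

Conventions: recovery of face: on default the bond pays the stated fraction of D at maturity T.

B0=27.4267 lambda=0.0399

Equity is a call on the firm's assets struck at D = 29.5723:
d₁ = [ln(V₀/D) + (r + σ²/2)T] / (σ√T)
   = [ln(48.7861/29.5723) + (0.0222 + 0.5·0.3669²)·1.6427] / (0.3669·√1.6427)
   = [0.500607 + 0.147034] / 0.470248 = 1.377235
d₂ = d₁ − σ√T = 1.377235 − 0.470248 = 0.906987
N(d₁) = 0.915780,  N(d₂) = 0.817793,  e^(−rT) = 0.964189
E₀ = V₀·N(d₁) − D·e^(−rT)·N(d₂)
   = 48.7861·0.915780 − 29.5723·0.964189·0.817793 = 21.359373
B₀ = V₀ − E₀ = 48.7861 − 21.359373 = 27.426727
e^(−λT) = (B₀·e^(rT)/D − 0.4)/(1 − 0.4) = (27.4267·1.037141/29.5723 − 0.4)/0.6 = 0.93648654
λ = −ln(0.93648654)/1.6427 = 0.039947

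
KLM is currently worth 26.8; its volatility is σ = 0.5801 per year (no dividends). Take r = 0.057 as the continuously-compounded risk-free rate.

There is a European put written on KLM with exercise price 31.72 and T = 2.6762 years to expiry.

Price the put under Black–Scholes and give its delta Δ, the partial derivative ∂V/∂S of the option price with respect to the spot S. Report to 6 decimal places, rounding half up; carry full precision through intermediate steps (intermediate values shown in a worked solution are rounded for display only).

price = 10.074389
Δ = -0.323608

σ√T = 0.5801·√2.6762 = 0.948991
d₁ = (ln(S/K) + (r+σ²/2)T) / (σ√T) = (ln(26.8/31.72) + (0.057+0.5801²/2)·2.6762) / 0.948991 = (-0.168546 + 0.602835) / 0.948991 = 0.457633
d₂ = d₁ − σ√T = 0.457633 − 0.948991 = -0.491358
e^{−rT} = 0.858522
N(−d₁) = 0.323608,  N(−d₂) = 0.688413
Put price V = K·e^{−rT}·N(−d₂) − S·N(−d₁) = 18.747082 − 8.672693 = 10.074389
Δ = −N(−d₁) = -0.323608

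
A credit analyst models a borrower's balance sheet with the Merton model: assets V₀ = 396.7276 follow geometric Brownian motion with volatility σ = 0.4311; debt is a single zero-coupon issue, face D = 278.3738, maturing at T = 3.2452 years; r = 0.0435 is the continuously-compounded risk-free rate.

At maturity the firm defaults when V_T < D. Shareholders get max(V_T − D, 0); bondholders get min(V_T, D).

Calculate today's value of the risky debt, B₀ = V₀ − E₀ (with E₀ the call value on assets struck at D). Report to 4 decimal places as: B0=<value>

B0=205.1451

Work the structural quantities from V₀ = 396.7276 against face 278.3738:
d₁ = [ln(V₀/D) + (r + σ²/2)T] / (σ√T)
   = [ln(396.7276/278.3738) + (0.0435 + 0.5·0.4311²)·3.2452] / (0.4311·√3.2452)
   = [0.354285 + 0.442722] / 0.776602 = 1.026274
d₂ = d₁ − σ√T = 1.026274 − 0.776602 = 0.249672
N(d₁) = 0.847619,  N(d₂) = 0.598579,  e^(−rT) = 0.868345
E₀ = V₀·N(d₁) − D·e^(−rT)·N(d₂)
   = 396.7276·0.847619 − 278.3738·0.868345·0.598579 = 191.582481
B₀ = V₀ − E₀ = 396.7276 − 191.582481 = 205.145119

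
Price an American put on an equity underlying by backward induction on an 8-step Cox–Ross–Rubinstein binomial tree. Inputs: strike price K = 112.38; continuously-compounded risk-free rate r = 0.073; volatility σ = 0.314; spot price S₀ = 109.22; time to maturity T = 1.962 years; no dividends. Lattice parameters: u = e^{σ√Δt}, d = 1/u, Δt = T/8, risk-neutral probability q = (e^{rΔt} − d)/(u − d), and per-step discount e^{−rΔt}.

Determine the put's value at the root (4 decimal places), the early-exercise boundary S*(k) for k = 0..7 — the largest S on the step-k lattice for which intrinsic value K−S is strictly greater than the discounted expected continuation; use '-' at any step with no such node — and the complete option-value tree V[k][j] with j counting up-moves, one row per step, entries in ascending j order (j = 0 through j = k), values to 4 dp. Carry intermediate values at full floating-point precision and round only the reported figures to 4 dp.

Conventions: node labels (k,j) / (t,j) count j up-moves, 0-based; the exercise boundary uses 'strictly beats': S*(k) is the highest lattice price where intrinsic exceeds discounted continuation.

params: Δt=0.24525 u=1.16824 d=0.85599 q=0.51905 e^(-rΔt)=0.98226
t_8 payoffs: 80.9000 69.4163 53.7434 32.3532 3.1600 0.0000 0.0000 0.0000 0.0000
t_7: node(7,0) S=36.7763 payoff=75.6037 vs cont=73.6096 → 75.6037 [stop]  node(7,1) S=50.1921 payoff=62.1879 vs cont=60.1938 → 62.1879 [stop]  node(7,2) S=68.5018 payoff=43.8782 vs cont=41.8841 → 43.8782 [stop]  node(7,3) S=93.4908 payoff=18.8892 vs cont=16.8952 → 18.8892 [stop]  node(7,4) S=127.5956 payoff=0.0000 vs cont=1.4928 → 1.4928 [wait]  node(7,5) S=174.1415 payoff=0.0000 vs cont=0.0000 → 0.0000 [wait]  node(7,6) S=237.6671 payoff=0.0000 vs cont=0.0000 → 0.0000 [wait]  node(7,7) S=324.3664 payoff=0.0000 vs cont=0.0000 → 0.0000 [wait]  ⇒ S*(7)=93.4908
t_6: node(6,0) S=42.9637 payoff=69.4163 vs cont=67.4222 → 69.4163 [stop]  node(6,1) S=58.6366 payoff=53.7434 vs cont=51.7494 → 53.7434 [stop]  node(6,2) S=80.0268 payoff=32.3532 vs cont=30.3591 → 32.3532 [stop]  node(6,3) S=109.2200 payoff=3.1600 vs cont=9.6846 → 9.6846 [wait]  node(6,4) S=149.0627 payoff=0.0000 vs cont=0.7052 → 0.7052 [wait]  node(6,5) S=203.4397 payoff=0.0000 vs cont=0.0000 → 0.0000 [wait]  node(6,6) S=277.6530 payoff=0.0000 vs cont=0.0000 → 0.0000 [wait]  ⇒ S*(6)=80.0268
t_5: node(5,0) S=50.1921 payoff=62.1879 vs cont=60.1938 → 62.1879 [stop]  node(5,1) S=68.5018 payoff=43.8782 vs cont=41.8841 → 43.8782 [stop]  node(5,2) S=93.4908 payoff=18.8892 vs cont=20.2217 → 20.2217 [wait]  node(5,3) S=127.5956 payoff=0.0000 vs cont=4.9347 → 4.9347 [wait]  node(5,4) S=174.1415 payoff=0.0000 vs cont=0.3332 → 0.3332 [wait]  node(5,5) S=237.6671 payoff=0.0000 vs cont=0.0000 → 0.0000 [wait]  ⇒ S*(5)=68.5018
t_4: node(4,0) S=58.6366 payoff=53.7434 vs cont=51.7494 → 53.7434 [stop]  node(4,1) S=80.0268 payoff=32.3532 vs cont=31.0385 → 32.3532 [stop]  node(4,2) S=109.2200 payoff=3.1600 vs cont=12.0689 → 12.0689 [wait]  node(4,3) S=149.0627 payoff=0.0000 vs cont=2.5011 → 2.5011 [wait]  node(4,4) S=203.4397 payoff=0.0000 vs cont=0.1574 → 0.1574 [wait]  ⇒ S*(4)=80.0268
t_3: node(3,0) S=68.5018 payoff=43.8782 vs cont=41.8841 → 43.8782 [stop]  node(3,1) S=93.4908 payoff=18.8892 vs cont=21.4373 → 21.4373 [wait]  node(3,2) S=127.5956 payoff=0.0000 vs cont=6.9766 → 6.9766 [wait]  node(3,3) S=174.1415 payoff=0.0000 vs cont=1.2618 → 1.2618 [wait]  ⇒ S*(3)=68.5018
t_2: node(2,0) S=80.0268 payoff=32.3532 vs cont=31.6583 → 32.3532 [stop]  node(2,1) S=109.2200 payoff=3.1600 vs cont=13.6842 → 13.6842 [wait]  node(2,2) S=149.0627 payoff=0.0000 vs cont=3.9392 → 3.9392 [wait]  ⇒ S*(2)=80.0268
t_1: node(1,0) S=93.4908 payoff=18.8892 vs cont=22.2609 → 22.2609 [wait]  node(1,1) S=127.5956 payoff=0.0000 vs cont=8.4730 → 8.4730 [wait]  ⇒ S*(1)=-
t_0: node(0,0) S=109.2200 payoff=3.1600 vs cont=14.8362 → 14.8362 [wait]  ⇒ S*(0)=-

price = 14.8362
boundary = - - 80.0268 68.5018 80.0268 68.5018 80.0268 93.4908
tree:
14.8362
22.2609 8.4730
32.3532 13.6842 3.9392
43.8782 21.4373 6.9766 1.2618
53.7434 32.3532 12.0689 2.5011 0.1574
62.1879 43.8782 20.2217 4.9347 0.3332 0.0000
69.4163 53.7434 32.3532 9.6846 0.7052 0.0000 0.0000
75.6037 62.1879 43.8782 18.8892 1.4928 0.0000 0.0000 0.0000
80.9000 69.4163 53.7434 32.3532 3.1600 0.0000 0.0000 0.0000 0.0000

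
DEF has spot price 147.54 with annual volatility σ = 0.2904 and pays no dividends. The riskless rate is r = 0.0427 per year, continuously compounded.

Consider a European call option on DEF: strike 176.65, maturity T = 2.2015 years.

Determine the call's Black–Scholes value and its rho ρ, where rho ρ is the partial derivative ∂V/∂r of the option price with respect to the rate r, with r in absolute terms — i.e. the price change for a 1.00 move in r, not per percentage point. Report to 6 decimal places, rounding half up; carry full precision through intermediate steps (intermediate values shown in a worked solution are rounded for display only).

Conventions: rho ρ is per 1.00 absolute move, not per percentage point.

σ√T = 0.2904·√2.2015 = 0.430880
d₁ = (ln(S/K) + (r+σ²/2)T) / (σ√T) = (ln(147.54/176.65) + (0.0427+0.2904²/2)·2.2015) / 0.430880 = (-0.180071 + 0.186833) / 0.430880 = 0.015693
d₂ = d₁ − σ√T = 0.015693 − 0.430880 = -0.415187
e^{−rT} = 0.910279
N(d₁) = 0.506260,  N(d₂) = 0.339003
Call price V = S·N(d₁) − K·e^{−rT}·N(d₂) = 74.693628 − 54.511873 = 20.181755
ρ = K·T·e^{−rT}·N(d₂) = 120.007889

price = 20.181755
ρ = 120.007889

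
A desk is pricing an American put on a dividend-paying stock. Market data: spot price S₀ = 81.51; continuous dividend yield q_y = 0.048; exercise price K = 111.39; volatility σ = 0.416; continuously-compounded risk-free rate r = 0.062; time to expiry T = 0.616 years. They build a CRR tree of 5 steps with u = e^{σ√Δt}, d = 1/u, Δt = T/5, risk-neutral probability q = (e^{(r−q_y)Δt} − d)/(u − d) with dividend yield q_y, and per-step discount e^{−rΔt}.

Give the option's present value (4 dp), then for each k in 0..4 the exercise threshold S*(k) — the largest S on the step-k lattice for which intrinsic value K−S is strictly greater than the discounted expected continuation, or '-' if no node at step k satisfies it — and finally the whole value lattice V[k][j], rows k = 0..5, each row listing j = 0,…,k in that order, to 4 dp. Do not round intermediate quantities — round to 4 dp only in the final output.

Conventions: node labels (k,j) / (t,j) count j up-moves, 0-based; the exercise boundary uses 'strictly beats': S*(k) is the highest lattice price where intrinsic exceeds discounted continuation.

params: Δt=0.12320 u=1.15721 d=0.86414 q=0.46945 e^(-rΔt)=0.99239
t_5 payoffs: 72.1126 58.7919 40.9536 17.0655 0.0000 0.0000
t_4: node(4,0) S=45.4523 payoff=65.9377 vs cont=65.3581 → 65.9377 [stop]  node(4,1) S=60.8672 payoff=50.5228 vs cont=50.0341 → 50.5228 [stop]  node(4,2) S=81.5100 payoff=29.8800 vs cont=29.5130 → 29.8800 [stop]  node(4,3) S=109.1537 payoff=2.2363 vs cont=8.9852 → 8.9852 [wait]  node(4,4) S=146.1725 payoff=0.0000 vs cont=0.0000 → 0.0000 [wait]  ⇒ S*(4)=81.5100
t_3: node(3,0) S=52.5981 payoff=58.7919 vs cont=58.2545 → 58.7919 [stop]  node(3,1) S=70.4364 payoff=40.9536 vs cont=40.5213 → 40.9536 [stop]  node(3,2) S=94.3245 payoff=17.0655 vs cont=19.9182 → 19.9182 [wait]  node(3,3) S=126.3141 payoff=0.0000 vs cont=4.7308 → 4.7308 [wait]  ⇒ S*(3)=70.4364
t_2: node(2,0) S=60.8672 payoff=50.5228 vs cont=50.0341 → 50.5228 [stop]  node(2,1) S=81.5100 payoff=29.8800 vs cont=30.8420 → 30.8420 [wait]  node(2,2) S=109.1537 payoff=2.2363 vs cont=12.6911 → 12.6911 [wait]  ⇒ S*(2)=60.8672
t_1: node(1,0) S=70.4364 payoff=40.9536 vs cont=40.9695 → 40.9695 [wait]  node(1,1) S=94.3245 payoff=17.0655 vs cont=22.1512 → 22.1512 [wait]  ⇒ S*(1)=-
t_0: node(0,0) S=81.5100 payoff=29.8800 vs cont=31.8907 → 31.8907 [wait]  ⇒ S*(0)=-

price = 31.8907
boundary = - - 60.8672 70.4364 81.5100
tree:
31.8907
40.9695 22.1512
50.5228 30.8420 12.6911
58.7919 40.9536 19.9182 4.7308
65.9377 50.5228 29.8800 8.9852 0.0000
72.1126 58.7919 40.9536 17.0655 0.0000 0.0000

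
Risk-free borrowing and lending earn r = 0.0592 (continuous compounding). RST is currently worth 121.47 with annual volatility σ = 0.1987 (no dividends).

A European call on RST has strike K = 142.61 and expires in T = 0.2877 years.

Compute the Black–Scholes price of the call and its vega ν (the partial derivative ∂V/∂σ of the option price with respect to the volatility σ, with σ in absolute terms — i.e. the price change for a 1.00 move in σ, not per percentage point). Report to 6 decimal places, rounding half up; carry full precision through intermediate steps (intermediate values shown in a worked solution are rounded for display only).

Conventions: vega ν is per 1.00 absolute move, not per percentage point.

σ√T = 0.1987·√0.2877 = 0.106578
d₁ = (ln(S/K) + (r+σ²/2)T) / (σ√T) = (ln(121.47/142.61) + (0.0592+0.1987²/2)·0.2877) / 0.106578 = (-0.160446 + 0.022711) / 0.106578 = -1.292339
d₂ = d₁ − σ√T = -1.292339 − 0.106578 = -1.398918
e^{−rT} = 0.983112
N(d₁) = 0.098120,  N(d₂) = 0.080919
Call price V = S·N(d₁) − K·e^{−rT}·N(d₂) = 11.918612 − 11.344957 = 0.573655
φ(d₁) = (1/√(2π))·e^{−d₁²/2} = 0.173079
ν = S·φ(d₁)·√T = 11.276711

price = 0.573655
ν = 11.276711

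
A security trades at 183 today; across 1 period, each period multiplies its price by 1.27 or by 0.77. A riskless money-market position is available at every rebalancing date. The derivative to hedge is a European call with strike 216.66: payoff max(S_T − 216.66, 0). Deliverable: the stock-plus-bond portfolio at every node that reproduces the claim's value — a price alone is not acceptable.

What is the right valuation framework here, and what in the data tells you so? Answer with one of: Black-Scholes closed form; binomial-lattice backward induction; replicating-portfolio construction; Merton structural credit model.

Key observation: since the answer must list Δ and B at each node of the 1.27/0.77 lattice on 183, the replicating-portfolio method — solving the two-state system at every node — is the one that applies.

framework: replicating-portfolio construction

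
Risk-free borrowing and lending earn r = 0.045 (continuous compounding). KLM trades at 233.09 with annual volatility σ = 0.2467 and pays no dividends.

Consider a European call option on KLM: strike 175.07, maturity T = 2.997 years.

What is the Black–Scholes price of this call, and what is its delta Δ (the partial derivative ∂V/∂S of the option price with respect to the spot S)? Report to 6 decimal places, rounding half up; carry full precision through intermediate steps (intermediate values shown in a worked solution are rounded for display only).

price = 86.909612
Δ = 0.884841

σ√T = 0.2467·√2.997 = 0.427083
d₁ = (ln(S/K) + (r+σ²/2)T) / (σ√T) = (ln(233.09/175.07) + (0.045+0.2467²/2)·2.997) / 0.427083 = (0.286239 + 0.226065) / 0.427083 = 1.199541
d₂ = d₁ − σ√T = 1.199541 − 0.427083 = 0.772458
e^{−rT} = 0.873834
N(d₁) = 0.884841,  N(d₂) = 0.780078
Call price V = S·N(d₁) − K·e^{−rT}·N(d₂) = 206.247624 − 119.338011 = 86.909612
Δ = N(d₁) = 0.884841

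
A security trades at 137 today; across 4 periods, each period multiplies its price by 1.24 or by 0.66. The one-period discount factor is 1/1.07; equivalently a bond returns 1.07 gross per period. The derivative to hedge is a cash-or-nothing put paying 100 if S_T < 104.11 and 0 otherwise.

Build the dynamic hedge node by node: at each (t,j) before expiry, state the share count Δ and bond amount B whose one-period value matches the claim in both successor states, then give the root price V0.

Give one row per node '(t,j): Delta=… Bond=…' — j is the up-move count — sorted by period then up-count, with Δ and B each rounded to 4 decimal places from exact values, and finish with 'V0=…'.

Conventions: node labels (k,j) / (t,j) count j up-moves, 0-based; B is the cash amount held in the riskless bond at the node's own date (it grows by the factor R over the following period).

(0,0): Delta=-0.4514 Bond=87.4859
(1,0): Delta=-0.8322 Bond=128.0467
(1,1): Delta=-0.3673 Bond=79.3312
(2,0): Delta=0.0000 Bond=87.3439
(2,1): Delta=-1.0159 Bond=157.6032
(2,2): Delta=-0.2242 Bond=54.7327
(3,0): Delta=0.0000 Bond=93.4579
(3,1): Delta=0.0000 Bond=93.4579
(3,2): Delta=-1.2401 Bond=199.8066
(3,3): Delta=0.0000 Bond=0.0000
V0=25.6452

Arbitrage-free pricing uses the up-move probability p* = (R−d)/(u−d) = 0.7069, discounting each step at R = 1.07.
Expiry values: V(4,0)=100.0000, V(4,1)=100.0000, V(4,2)=100.0000, V(4,3)=0.0000, V(4,4)=0.0000
Node (3,0) S=39.3870: V=(p*·100.0000+(1−p*)·100.0000)/1.07=93.4579; Δ=(100.0000−100.0000)/(48.8398−25.9954)=0.0000; B=V−Δ·S=93.4579
Node (3,1) S=73.9997: V=(p*·100.0000+(1−p*)·100.0000)/1.07=93.4579; Δ=(100.0000−100.0000)/(91.7597−48.8398)=0.0000; B=V−Δ·S=93.4579
Node (3,2) S=139.0298: V=(p*·0.0000+(1−p*)·100.0000)/1.07=27.3928; Δ=(0.0000−100.0000)/(172.3969−91.7597)=-1.2401; B=V−Δ·S=199.8066
Node (3,3) S=261.2075: V=(p*·0.0000+(1−p*)·0.0000)/1.07=0.0000; Δ=(0.0000−0.0000)/(323.8973−172.3969)=0.0000; B=V−Δ·S=0.0000
Node (2,0) S=59.6772: V=(p*·93.4579+(1−p*)·93.4579)/1.07=87.3439; Δ=(93.4579−93.4579)/(73.9997−39.3870)=0.0000; B=V−Δ·S=87.3439
Node (2,1) S=112.1208: V=(p*·27.3928+(1−p*)·93.4579)/1.07=43.6979; Δ=(27.3928−93.4579)/(139.0298−73.9997)=-1.0159; B=V−Δ·S=157.6032
Node (2,2) S=210.6512: V=(p*·0.0000+(1−p*)·27.3928)/1.07=7.5037; Δ=(0.0000−27.3928)/(261.2075−139.0298)=-0.2242; B=V−Δ·S=54.7327
Node (1,0) S=90.4200: V=(p*·43.6979+(1−p*)·87.3439)/1.07=52.7950; Δ=(43.6979−87.3439)/(112.1208−59.6772)=-0.8322; B=V−Δ·S=128.0467
Node (1,1) S=169.8800: V=(p*·7.5037+(1−p*)·43.6979)/1.07=16.9274; Δ=(7.5037−43.6979)/(210.6512−112.1208)=-0.3673; B=V−Δ·S=79.3312
Node (0,0) S=137.0000: V=(p*·16.9274+(1−p*)·52.7950)/1.07=25.6452; Δ=(16.9274−52.7950)/(169.8800−90.4200)=-0.4514; B=V−Δ·S=87.4859
Sanity check at the root: Δ(0,0)·S0 + B(0,0) reproduces V0 = 25.6452.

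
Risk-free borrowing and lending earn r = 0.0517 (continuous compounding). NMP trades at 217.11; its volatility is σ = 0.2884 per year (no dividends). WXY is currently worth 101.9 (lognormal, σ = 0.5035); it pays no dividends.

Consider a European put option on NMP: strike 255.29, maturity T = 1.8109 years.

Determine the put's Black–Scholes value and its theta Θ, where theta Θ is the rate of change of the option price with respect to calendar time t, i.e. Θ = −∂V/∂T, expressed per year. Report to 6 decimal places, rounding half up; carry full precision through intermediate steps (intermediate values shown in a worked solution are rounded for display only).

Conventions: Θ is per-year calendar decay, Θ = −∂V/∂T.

price = 42.797315
Θ = -1.534930

σ√T = 0.2884·√1.8109 = 0.388099
d₁ = (ln(S/K) + (r+σ²/2)T) / (σ√T) = (ln(217.11/255.29) + (0.0517+0.2884²/2)·1.8109) / 0.388099 = (-0.161996 + 0.168934) / 0.388099 = 0.017877
d₂ = d₁ − σ√T = 0.017877 − 0.388099 = -0.370222
e^{−rT} = 0.910626
N(−d₁) = 0.492869,  N(−d₂) = 0.644392
Put price V = K·e^{−rT}·N(−d₂) − S·N(−d₁) = 149.804021 − 107.006706 = 42.797315
φ(d₁) = (1/√(2π))·e^{−d₁²/2} = 0.398879
Θ = −S·φ(d₁)·σ/(2√T) + r·K·e^{−rT}·N(−d₂) = −9.279798 + 7.744868 = -1.534930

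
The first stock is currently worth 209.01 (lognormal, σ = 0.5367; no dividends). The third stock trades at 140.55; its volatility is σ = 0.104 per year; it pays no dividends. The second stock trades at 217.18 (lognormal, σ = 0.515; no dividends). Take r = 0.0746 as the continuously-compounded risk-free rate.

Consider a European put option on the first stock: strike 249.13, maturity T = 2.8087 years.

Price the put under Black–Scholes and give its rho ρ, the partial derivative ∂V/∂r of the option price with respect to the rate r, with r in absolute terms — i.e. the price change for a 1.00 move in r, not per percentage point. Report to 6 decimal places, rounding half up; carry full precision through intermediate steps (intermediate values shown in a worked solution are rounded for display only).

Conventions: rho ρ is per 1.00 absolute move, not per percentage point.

σ√T = 0.5367·√2.8087 = 0.899465
d₁ = (ln(S/K) + (r+σ²/2)T) / (σ√T) = (ln(209.01/249.13) + (0.0746+0.5367²/2)·2.8087) / 0.899465 = (-0.175593 + 0.614048) / 0.899465 = 0.487462
d₂ = d₁ − σ√T = 0.487462 − 0.899465 = -0.412003
e^{−rT} = 0.810966
N(−d₁) = 0.312966,  N(−d₂) = 0.659831
Put price V = K·e^{−rT}·N(−d₂) − S·N(−d₁) = 133.309693 − 65.412923 = 67.896770
ρ = −K·T·e^{−rT}·N(−d₂) = -374.426935

price = 67.896770
ρ = -374.426935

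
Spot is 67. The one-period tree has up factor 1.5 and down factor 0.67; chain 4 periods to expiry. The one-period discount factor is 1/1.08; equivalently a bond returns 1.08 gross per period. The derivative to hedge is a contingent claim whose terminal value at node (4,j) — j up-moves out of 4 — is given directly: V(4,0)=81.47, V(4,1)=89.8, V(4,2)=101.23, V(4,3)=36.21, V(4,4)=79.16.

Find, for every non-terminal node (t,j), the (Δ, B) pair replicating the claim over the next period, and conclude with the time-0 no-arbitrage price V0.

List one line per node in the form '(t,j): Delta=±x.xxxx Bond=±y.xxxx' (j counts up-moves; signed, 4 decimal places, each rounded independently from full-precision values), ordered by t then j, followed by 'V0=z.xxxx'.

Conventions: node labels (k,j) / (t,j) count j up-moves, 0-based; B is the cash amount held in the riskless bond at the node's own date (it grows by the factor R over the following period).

(0,0): Delta=-0.1926 Bond=71.5816
(1,0): Delta=-0.1845 Bond=76.9453
(1,1): Delta=-0.1963 Bond=77.6798
(2,0): Delta=0.3658 Bond=66.5505
(2,1): Delta=-0.4363 Bond=100.0549
(2,2): Delta=-0.0865 Bond=67.3392
(3,0): Delta=0.4980 Bond=69.2091
(3,1): Delta=0.3052 Bond=74.6050
(3,2): Delta=-0.7756 Bond=142.3297
(3,3): Delta=0.2288 Bond=1.4255
V0=58.6779

Since d<R<u, set p* = (R−d)/(u−d) = 0.4940; price each node as the discounted p*-expectation of its children.
Terminal payoffs: V(4,0)=81.4700, V(4,1)=89.8000, V(4,2)=101.2300, V(4,3)=36.2100, V(4,4)=79.1600
(3,0): S=20.1511. Δ = (V_up−V_dn)/(S_up−S_dn) = (89.8000−81.4700)/(30.2267−13.5013) = 0.4980. V = [p*·89.8000 + (1−p*)·81.4700]/1.08 = 79.2452. B = V − Δ·S = 69.2091.
(3,1): S=45.1145. Δ = (V_up−V_dn)/(S_up−S_dn) = (101.2300−89.8000)/(67.6717−30.2267) = 0.3052. V = [p*·101.2300 + (1−p*)·89.8000]/1.08 = 88.3761. B = V − Δ·S = 74.6050.
(3,2): S=101.0025. Δ = (V_up−V_dn)/(S_up−S_dn) = (36.2100−101.2300)/(151.5038−67.6717) = -0.7756. V = [p*·36.2100 + (1−p*)·101.2300]/1.08 = 63.9923. B = V − Δ·S = 142.3297.
(3,3): S=226.1250. Δ = (V_up−V_dn)/(S_up−S_dn) = (79.1600−36.2100)/(339.1875−151.5037) = 0.2288. V = [p*·79.1600 + (1−p*)·36.2100]/1.08 = 53.1725. B = V − Δ·S = 1.4255.
(2,0): S=30.0763. Δ = (V_up−V_dn)/(S_up−S_dn) = (88.3761−79.2452)/(45.1145−20.1511) = 0.3658. V = [p*·88.3761 + (1−p*)·79.2452]/1.08 = 77.5515. B = V − Δ·S = 66.5505.
(2,1): S=67.3350. Δ = (V_up−V_dn)/(S_up−S_dn) = (63.9923−88.3761)/(101.0025−45.1145) = -0.4363. V = [p*·63.9923 + (1−p*)·88.3761]/1.08 = 70.6769. B = V − Δ·S = 100.0549.
(2,2): S=150.7500. Δ = (V_up−V_dn)/(S_up−S_dn) = (53.1725−63.9923)/(226.1250−101.0025) = -0.0865. V = [p*·53.1725 + (1−p*)·63.9923]/1.08 = 54.3033. B = V − Δ·S = 67.3392.
(1,0): S=44.8900. Δ = (V_up−V_dn)/(S_up−S_dn) = (70.6769−77.5515)/(67.3350−30.0763) = -0.1845. V = [p*·70.6769 + (1−p*)·77.5515]/1.08 = 68.6626. B = V − Δ·S = 76.9453.
(1,1): S=100.5000. Δ = (V_up−V_dn)/(S_up−S_dn) = (54.3033−70.6769)/(150.7500−67.3350) = -0.1963. V = [p*·54.3033 + (1−p*)·70.6769]/1.08 = 57.9525. B = V − Δ·S = 77.6798.
(0,0): S=67.0000. Δ = (V_up−V_dn)/(S_up−S_dn) = (57.9525−68.6626)/(100.5000−44.8900) = -0.1926. V = [p*·57.9525 + (1−p*)·68.6626]/1.08 = 58.6779. B = V − Δ·S = 71.5816.
Sanity check at the root: Δ(0,0)·S0 + B(0,0) reproduces V0 = 58.6779.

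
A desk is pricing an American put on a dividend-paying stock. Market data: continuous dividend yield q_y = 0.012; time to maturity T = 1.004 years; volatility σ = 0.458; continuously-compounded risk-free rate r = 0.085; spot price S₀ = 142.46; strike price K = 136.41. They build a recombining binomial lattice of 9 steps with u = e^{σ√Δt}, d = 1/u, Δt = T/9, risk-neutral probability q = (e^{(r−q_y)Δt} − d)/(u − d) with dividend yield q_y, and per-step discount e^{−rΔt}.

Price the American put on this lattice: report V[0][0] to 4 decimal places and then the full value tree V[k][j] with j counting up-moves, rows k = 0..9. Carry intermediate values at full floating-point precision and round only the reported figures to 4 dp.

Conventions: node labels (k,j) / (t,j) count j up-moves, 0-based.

price = 18.7051
tree:
18.7051
26.0990 11.3265
35.4102 16.8567 5.7558
46.5612 24.4227 9.2618 2.1964
59.1501 34.2853 14.5702 3.8830 0.4730
70.1091 46.3797 22.2879 6.7718 0.9334 0.0000
79.5137 59.1501 32.9034 11.6053 1.8420 0.0000 0.0000
87.5842 70.1091 46.3797 19.4318 3.6351 0.0000 0.0000 0.0000
94.5099 79.5137 59.1501 31.4984 7.1738 0.0000 0.0000 0.0000 0.0000
100.4533 87.5842 70.1091 46.3797 14.1574 0.0000 0.0000 0.0000 0.0000 0.0000

Δt=0.11156  u=1.16529  d=0.85815  q=0.48845  discount=0.99056
step 9 (expiry): payoffs max(K−S,0) = 100.4533 87.5842 70.1091 46.3797 14.1574 0.0000 0.0000 0.0000 0.0000 0.0000
k=8: (k=8,j=0): S=41.9001, K−S=94.5099, hold=93.2786 ⇒ V=94.5099 exercise | (k=8,j=1): S=56.8963, K−S=79.5137, hold=78.3024 ⇒ V=79.5137 exercise | (k=8,j=2): S=77.2599, K−S=59.1501, hold=57.9661 ⇒ V=59.1501 exercise | (k=8,j=3): S=104.9116, K−S=31.4984, hold=30.3514 ⇒ V=31.4984 exercise | (k=8,j=4): S=142.4600, K−S=0.0000, hold=7.1738 ⇒ V=7.1738 continue | (k=8,j=5): S=193.4472, K−S=0.0000, hold=0.0000 ⇒ V=0.0000 continue | (k=8,j=6): S=262.6830, K−S=0.0000, hold=0.0000 ⇒ V=0.0000 continue | (k=8,j=7): S=356.6987, K−S=0.0000, hold=0.0000 ⇒ V=0.0000 continue | (k=8,j=8): S=484.3631, K−S=0.0000, hold=0.0000 ⇒ V=0.0000 continue
k=7: (k=7,j=0): S=48.8258, K−S=87.5842, hold=86.3621 ⇒ V=87.5842 exercise | (k=7,j=1): S=66.3009, K−S=70.1091, hold=68.9105 ⇒ V=70.1091 exercise | (k=7,j=2): S=90.0303, K−S=46.3797, hold=45.2128 ⇒ V=46.3797 exercise | (k=7,j=3): S=122.2526, K−S=14.1574, hold=19.4318 ⇒ V=19.4318 continue | (k=7,j=4): S=166.0075, K−S=0.0000, hold=3.6351 ⇒ V=3.6351 continue | (k=7,j=5): S=225.4225, K−S=0.0000, hold=0.0000 ⇒ V=0.0000 continue | (k=7,j=6): S=306.1024, K−S=0.0000, hold=0.0000 ⇒ V=0.0000 continue | (k=7,j=7): S=415.6581, K−S=0.0000, hold=0.0000 ⇒ V=0.0000 continue
k=6: (k=6,j=0): S=56.8963, K−S=79.5137, hold=78.3024 ⇒ V=79.5137 exercise | (k=6,j=1): S=77.2599, K−S=59.1501, hold=57.9661 ⇒ V=59.1501 exercise | (k=6,j=2): S=104.9116, K−S=31.4984, hold=32.9034 ⇒ V=32.9034 continue | (k=6,j=3): S=142.4600, K−S=0.0000, hold=11.6053 ⇒ V=11.6053 continue | (k=6,j=4): S=193.4472, K−S=0.0000, hold=1.8420 ⇒ V=1.8420 continue | (k=6,j=5): S=262.6830, K−S=0.0000, hold=0.0000 ⇒ V=0.0000 continue | (k=6,j=6): S=356.6987, K−S=0.0000, hold=0.0000 ⇒ V=0.0000 continue
k=5: (k=5,j=0): S=66.3009, K−S=70.1091, hold=68.9105 ⇒ V=70.1091 exercise | (k=5,j=1): S=90.0303, K−S=46.3797, hold=45.8926 ⇒ V=46.3797 exercise | (k=5,j=2): S=122.2526, K−S=14.1574, hold=22.2879 ⇒ V=22.2879 continue | (k=5,j=3): S=166.0075, K−S=0.0000, hold=6.7718 ⇒ V=6.7718 continue | (k=5,j=4): S=225.4225, K−S=0.0000, hold=0.9334 ⇒ V=0.9334 continue | (k=5,j=5): S=306.1024, K−S=0.0000, hold=0.0000 ⇒ V=0.0000 continue
k=4: (k=4,j=0): S=77.2599, K−S=59.1501, hold=57.9661 ⇒ V=59.1501 exercise | (k=4,j=1): S=104.9116, K−S=31.4984, hold=34.2853 ⇒ V=34.2853 continue | (k=4,j=2): S=142.4600, K−S=0.0000, hold=14.5702 ⇒ V=14.5702 continue | (k=4,j=3): S=193.4472, K−S=0.0000, hold=3.8830 ⇒ V=3.8830 continue | (k=4,j=4): S=262.6830, K−S=0.0000, hold=0.4730 ⇒ V=0.4730 continue
k=3: (k=3,j=0): S=90.0303, K−S=46.3797, hold=46.5612 ⇒ V=46.5612 continue | (k=3,j=1): S=122.2526, K−S=14.1574, hold=24.4227 ⇒ V=24.4227 continue | (k=3,j=2): S=166.0075, K−S=0.0000, hold=9.2618 ⇒ V=9.2618 continue | (k=3,j=3): S=225.4225, K−S=0.0000, hold=2.1964 ⇒ V=2.1964 continue
k=2: (k=2,j=0): S=104.9116, K−S=31.4984, hold=35.4102 ⇒ V=35.4102 continue | (k=2,j=1): S=142.4600, K−S=0.0000, hold=16.8567 ⇒ V=16.8567 continue | (k=2,j=2): S=193.4472, K−S=0.0000, hold=5.7558 ⇒ V=5.7558 continue
k=1: (k=1,j=0): S=122.2526, K−S=14.1574, hold=26.0990 ⇒ V=26.0990 continue | (k=1,j=1): S=166.0075, K−S=0.0000, hold=11.3265 ⇒ V=11.3265 continue
k=0: (k=0,j=0): S=142.4600, K−S=0.0000, hold=18.7051 ⇒ V=18.7051 continue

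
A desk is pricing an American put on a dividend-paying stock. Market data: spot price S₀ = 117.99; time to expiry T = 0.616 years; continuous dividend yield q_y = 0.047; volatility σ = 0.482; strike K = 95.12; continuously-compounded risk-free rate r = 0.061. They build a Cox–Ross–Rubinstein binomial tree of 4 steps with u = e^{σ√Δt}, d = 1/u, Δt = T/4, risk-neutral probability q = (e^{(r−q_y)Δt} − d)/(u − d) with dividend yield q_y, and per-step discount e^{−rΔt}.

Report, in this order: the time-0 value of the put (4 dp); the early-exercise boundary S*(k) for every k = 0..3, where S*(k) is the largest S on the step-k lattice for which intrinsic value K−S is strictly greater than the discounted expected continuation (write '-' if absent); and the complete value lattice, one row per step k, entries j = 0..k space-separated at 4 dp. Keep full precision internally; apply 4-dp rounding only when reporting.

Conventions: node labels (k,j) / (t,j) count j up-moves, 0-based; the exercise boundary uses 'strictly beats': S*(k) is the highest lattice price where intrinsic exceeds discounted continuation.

params: Δt=0.15400 u=1.20822 d=0.82766 q=0.45852 e^(-rΔt)=0.99065
t_4 payoffs: 39.7522 14.2940 0.0000 0.0000 0.0000
t_3: node(3,0) S=66.8966 payoff=28.2234 vs cont=27.8165 → 28.2234 [stop]  node(3,1) S=97.6558 payoff=0.0000 vs cont=7.6675 → 7.6675 [wait]  node(3,2) S=142.5582 payoff=0.0000 vs cont=0.0000 → 0.0000 [wait]  node(3,3) S=208.1068 payoff=0.0000 vs cont=0.0000 → 0.0000 [wait]  ⇒ S*(3)=66.8966
t_2: node(2,0) S=80.8260 payoff=14.2940 vs cont=18.6222 → 18.6222 [wait]  node(2,1) S=117.9900 payoff=0.0000 vs cont=4.1129 → 4.1129 [wait]  node(2,2) S=172.2421 payoff=0.0000 vs cont=0.0000 → 0.0000 [wait]  ⇒ S*(2)=-
t_1: node(1,0) S=97.6558 payoff=0.0000 vs cont=11.8575 → 11.8575 [wait]  node(1,1) S=142.5582 payoff=0.0000 vs cont=2.2062 → 2.2062 [wait]  ⇒ S*(1)=-
t_0: node(0,0) S=117.9900 payoff=0.0000 vs cont=7.3626 → 7.3626 [wait]  ⇒ S*(0)=-

price = 7.3626
boundary = - - - 66.8966
tree:
7.3626
11.8575 2.2062
18.6222 4.1129 0.0000
28.2234 7.6675 0.0000 0.0000
39.7522 14.2940 0.0000 0.0000 0.0000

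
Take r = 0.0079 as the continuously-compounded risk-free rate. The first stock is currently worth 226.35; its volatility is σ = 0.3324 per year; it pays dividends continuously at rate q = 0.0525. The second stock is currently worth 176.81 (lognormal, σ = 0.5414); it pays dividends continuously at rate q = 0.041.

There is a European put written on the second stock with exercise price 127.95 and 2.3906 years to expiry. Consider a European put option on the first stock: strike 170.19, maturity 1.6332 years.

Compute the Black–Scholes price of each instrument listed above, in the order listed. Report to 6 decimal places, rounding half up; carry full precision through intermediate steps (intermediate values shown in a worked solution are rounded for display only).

[the second stock put K=127.95]
σ√T = 0.5414·√2.3906 = 0.837089
d₁ = (ln(S/K) + (r−q+σ²/2)T) / (σ√T) = (ln(176.81/127.95) + (0.0079−0.041+0.5414²/2)·2.3906) / 0.837089 = (0.323436 + 0.271230) / 0.837089 = 0.710398
d₂ = d₁ − σ√T = 0.710398 − 0.837089 = -0.126691
e^{−rT} = 0.981291
e^{−qT} = 0.906636
N(−d₁) = 0.238729,  N(−d₂) = 0.550408
price = K·e^{−rT}·N(−d₂) − S·e^{−qT}·N(−d₁) = 69.107111 − 38.268748 = 30.838362
[the first stock put K=170.19]
σ√T = 0.3324·√1.6332 = 0.424796
d₁ = (ln(S/K) + (r−q+σ²/2)T) / (σ√T) = (ln(226.35/170.19) + (0.0079−0.0525+0.3324²/2)·1.6332) / 0.424796 = (0.285167 + 0.017385) / 0.424796 = 0.712229
d₂ = d₁ − σ√T = 0.712229 − 0.424796 = 0.287433
e^{−rT} = 0.987181
e^{−qT} = 0.917830
N(−d₁) = 0.238161,  N(−d₂) = 0.386890
price = K·e^{−rT}·N(−d₂) − S·e^{−qT}·N(−d₁) = 65.000802 − 49.478249 = 15.522553

price(the second stock put K=127.95) = 30.838362
price(the first stock put K=170.19) = 15.522553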